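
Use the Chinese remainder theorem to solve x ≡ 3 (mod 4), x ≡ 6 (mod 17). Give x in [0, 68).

23

Write x = 3 + 4·k. Then 4·k ≡ 6 − 3 ≡ 3 (mod 17).
Need 4⁻¹ mod 17. Extended Euclid on (17, 4):
17 = 4×4 + 1
4 = 4×1 + 0
Back-substitute:
1 = 17 − 4·4
4⁻¹ ≡ 13 (mod 17), so k ≡ 13·3 ≡ 5 (mod 17).
x = 3 + 4·5 = 23.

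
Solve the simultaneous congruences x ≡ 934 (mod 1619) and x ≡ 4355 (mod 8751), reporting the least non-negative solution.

8921624

Write x = 934 + 1619·k. Then 1619·k ≡ 4355 − 934 ≡ 3421 (mod 8751).
Need 1619⁻¹ mod 8751. Extended Euclid on (8751, 1619):
8751 = 5·1619 + 656
1619 = 2·656 + 307
656 = 2·307 + 42
307 = 7·42 + 13
42 = 3·13 + 3
13 = 4·3 + 1
3 = 3·1 + 0
Back-substitute:
1 = 13 − 4·3
1 = −4·42 + 13·13
1 = 13·307 − 95·42
1 = −95·656 + 203·307
1 = 203·1619 − 501·656
1 = −501·8751 + 2708·1619
1619⁻¹ ≡ 2708 (mod 8751), so k ≡ 2708·3421 ≡ 5510 (mod 8751).
x = 934 + 1619·5510 = 8921624.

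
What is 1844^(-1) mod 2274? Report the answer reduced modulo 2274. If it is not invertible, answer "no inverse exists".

Compute gcd(1844, 2274):
2274 = 1·1844 + 430
1844 = 4·430 + 124
430 = 3·124 + 58
124 = 2·58 + 8
58 = 7·8 + 2
8 = 4·2 + 0
Since gcd = 2 > 1, 1844 is not a unit mod 2274.

no inverse exists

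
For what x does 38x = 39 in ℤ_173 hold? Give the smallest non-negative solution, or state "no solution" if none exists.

First find gcd(38, 173):
173 = 4*38 + 21
38 = 1*21 + 17
21 = 1*17 + 4
17 = 4*4 + 1
4 = 4*1 + 0
gcd = 1, so a unique solution mod 173 exists.
Back-substitute for the Bézout coefficients:
1 = 17 − 4·4
1 = −4·21 + 5·17
1 = 5·38 − 9·21
1 = −9·173 + 41·38
So 38·(41) ≡ 1 (mod 173), giving 38⁻¹ ≡ 41.
x ≡ 38⁻¹·39 ≡ 41·39 ≡ 42 (mod 173).

42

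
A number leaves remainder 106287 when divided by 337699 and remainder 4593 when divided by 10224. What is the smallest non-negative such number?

2384936625

Write x = 106287 + 337699·k. Then 337699·k ≡ 4593 − 106287 ≡ 546 (mod 10224).
Need 337699⁻¹ mod 10224. Extended Euclid on (10224, 307):
10224 = 33×307 + 93
307 = 3×93 + 28
93 = 3×28 + 9
28 = 3×9 + 1
9 = 9×1 + 0
Back-substitute:
1 = 28 − 3·9
1 = −3·93 + 10·28
1 = 10·307 − 33·93
1 = −33·10224 + 1099·307
337699⁻¹ ≡ 1099 (mod 10224), so k ≡ 1099·546 ≡ 7062 (mod 10224).
x = 106287 + 337699·7062 = 2384936625.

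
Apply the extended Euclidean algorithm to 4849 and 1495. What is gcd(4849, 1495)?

Repeated division:
4849 = 3·1495 + 364
1495 = 4·364 + 39
364 = 9·39 + 13
39 = 3·13 + 0
gcd(4849, 1495) = 13.
Back-substituting:
13 = 364 − 9·39
13 = −9·1495 + 37·364
13 = 37·4849 − 120·1495
So 13 = (37)·4849 + (-120)·1495.

13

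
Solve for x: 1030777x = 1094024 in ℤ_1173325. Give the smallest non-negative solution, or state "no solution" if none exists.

370062

First find gcd(1030777, 1173325):
1173325 = 1·1030777 + 142548
1030777 = 7·142548 + 32941
142548 = 4·32941 + 10784
32941 = 3·10784 + 589
10784 = 18·589 + 182
589 = 3·182 + 43
182 = 4·43 + 10
43 = 4·10 + 3
10 = 3·3 + 1
3 = 3·1 + 0
gcd = 1, so a unique solution mod 1173325 exists.
Back-substitute for the Bézout coefficients:
1 = 10 − 3·3
1 = −3·43 + 13·10
1 = 13·182 − 55·43
1 = −55·589 + 178·182
1 = 178·10784 − 3259·589
1 = −3259·32941 + 9955·10784
1 = 9955·142548 − 43079·32941
1 = −43079·1030777 + 311508·142548
1 = 311508·1173325 − 354587·1030777
So 1030777·(-354587) ≡ 1 (mod 1173325), giving 1030777⁻¹ ≡ 818738.
x ≡ 1030777⁻¹·1094024 ≡ 818738·1094024 ≡ 370062 (mod 1173325).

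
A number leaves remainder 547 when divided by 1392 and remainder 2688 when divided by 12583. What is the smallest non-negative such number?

468259

Write x = 547 + 1392·k. Then 1392·k ≡ 2688 − 547 ≡ 2141 (mod 12583).
Need 1392⁻¹ mod 12583. Extended Euclid on (12583, 1392):
12583 = 9*1392 + 55
1392 = 25*55 + 17
55 = 3*17 + 4
17 = 4*4 + 1
4 = 4*1 + 0
Back-substitute:
1 = 17 − 4·4
1 = −4·55 + 13·17
1 = 13·1392 − 329·55
1 = −329·12583 + 2974·1392
1392⁻¹ ≡ 2974 (mod 12583), so k ≡ 2974·2141 ≡ 336 (mod 12583).
x = 547 + 1392·336 = 468259.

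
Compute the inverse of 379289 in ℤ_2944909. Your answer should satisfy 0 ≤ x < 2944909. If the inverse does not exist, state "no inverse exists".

Apply the Euclidean algorithm to 2944909 and 379289:
2944909 = 7×379289 + 289886
379289 = 1×289886 + 89403
289886 = 3×89403 + 21677
89403 = 4×21677 + 2695
21677 = 8×2695 + 117
2695 = 23×117 + 4
117 = 29×4 + 1
4 = 4×1 + 0
gcd = 1, so the inverse exists. Back-substitute:
1 = 117 − 29·4
1 = −29·2695 + 668·117
1 = 668·21677 − 5373·2695
1 = −5373·89403 + 22160·21677
1 = 22160·289886 − 71853·89403
1 = −71853·379289 + 94013·289886
1 = 94013·2944909 − 729944·379289
Thus 379289·(-729944) ≡ 1 (mod 2944909); reducing, -729944 mod 2944909 = 2214965.

2214965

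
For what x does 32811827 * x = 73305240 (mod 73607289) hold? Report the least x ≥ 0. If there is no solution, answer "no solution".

First find gcd(32811827, 73607289):
73607289 = 2×32811827 + 7983635
32811827 = 4×7983635 + 877287
7983635 = 9×877287 + 88052
877287 = 9×88052 + 84819
88052 = 1×84819 + 3233
84819 = 26×3233 + 761
3233 = 4×761 + 189
761 = 4×189 + 5
189 = 37×5 + 4
5 = 1×4 + 1
4 = 4×1 + 0
gcd = 1, so a unique solution mod 73607289 exists.
Back-substitute for the Bézout coefficients:
1 = 5 − 4
1 = −189 + 38·5
1 = 38·761 − 153·189
1 = −153·3233 + 650·761
1 = 650·84819 − 17053·3233
1 = −17053·88052 + 17703·84819
1 = 17703·877287 − 176380·88052
1 = −176380·7983635 + 1605123·877287
1 = 1605123·32811827 − 6596872·7983635
1 = −6596872·73607289 + 14798867·32811827
So 32811827·(14798867) ≡ 1 (mod 73607289), giving 32811827⁻¹ ≡ 14798867.
x ≡ 32811827⁻¹·73305240 ≡ 14798867·73305240 ≡ 40467909 (mod 73607289).

40467909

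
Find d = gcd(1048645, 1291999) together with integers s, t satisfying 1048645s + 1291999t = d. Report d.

Euclidean algorithm:
1291999 = 1·1048645 + 243354
1048645 = 4·243354 + 75229
243354 = 3·75229 + 17667
75229 = 4·17667 + 4561
17667 = 3·4561 + 3984
4561 = 1·3984 + 577
3984 = 6·577 + 522
577 = 1·522 + 55
522 = 9·55 + 27
55 = 2·27 + 1
27 = 27·1 + 0
gcd(1048645, 1291999) = 1.
Express as a combination:
1 = 55 − 2·27
1 = −2·522 + 19·55
1 = 19·577 − 21·522
1 = −21·3984 + 145·577
1 = 145·4561 − 166·3984
1 = −166·17667 + 643·4561
1 = 643·75229 − 2738·17667
1 = −2738·243354 + 8857·75229
1 = 8857·1048645 − 38166·243354
1 = −38166·1291999 + 47023·1048645
So 1 = (-38166)·1291999 + (47023)·1048645.

1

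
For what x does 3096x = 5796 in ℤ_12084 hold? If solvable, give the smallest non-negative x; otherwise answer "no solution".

37

First find gcd(3096, 12084):
12084 = 3*3096 + 2796
3096 = 1*2796 + 300
2796 = 9*300 + 96
300 = 3*96 + 12
96 = 8*12 + 0
gcd = 12 and 12 | 5796, so solutions exist. Divide through by 12: 258x ≡ 483 (mod 1007).
Now find 258⁻¹ mod 1007:
1007 = 3×258 + 233
258 = 1×233 + 25
233 = 9×25 + 8
25 = 3×8 + 1
8 = 8×1 + 0
Back-substitute:
1 = 25 − 3·8
1 = −3·233 + 28·25
1 = 28·258 − 31·233
1 = −31·1007 + 121·258
So 258⁻¹ ≡ 121 (mod 1007).
Then x ≡ 121·483 ≡ 37 (mod 1007); the smallest non-negative solution is x = 37.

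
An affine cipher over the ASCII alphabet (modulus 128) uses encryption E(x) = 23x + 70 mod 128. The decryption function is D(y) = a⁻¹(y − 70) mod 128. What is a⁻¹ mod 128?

39

gcd(128, 23) by repeated division:
128 = 5·23 + 13
23 = 1·13 + 10
13 = 1·10 + 3
10 = 3·3 + 1
3 = 3·1 + 0
gcd = 1, so the inverse exists. Back-substitute:
1 = 10 − 3·3
1 = −3·13 + 4·10
1 = 4·23 − 7·13
1 = −7·128 + 39·23
So 23·39 ≡ 1 (mod 128).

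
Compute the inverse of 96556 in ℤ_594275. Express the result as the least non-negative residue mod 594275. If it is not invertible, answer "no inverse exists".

Extended Euclidean algorithm:
594275 = 6×96556 + 14939
96556 = 6×14939 + 6922
14939 = 2×6922 + 1095
6922 = 6×1095 + 352
1095 = 3×352 + 39
352 = 9×39 + 1
39 = 39×1 + 0
Since gcd(96556, 594275) = 1, back-substitute to write 1 as a combination:
1 = 352 − 9·39
1 = −9·1095 + 28·352
1 = 28·6922 − 177·1095
1 = −177·14939 + 382·6922
1 = 382·96556 − 2469·14939
1 = −2469·594275 + 15196·96556
So 96556·15196 ≡ 1 (mod 594275).

15196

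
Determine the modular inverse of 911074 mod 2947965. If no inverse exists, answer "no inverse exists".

1681294

Apply the Euclidean algorithm to 2947965 and 911074:
2947965 = 3*911074 + 214743
911074 = 4*214743 + 52102
214743 = 4*52102 + 6335
52102 = 8*6335 + 1422
6335 = 4*1422 + 647
1422 = 2*647 + 128
647 = 5*128 + 7
128 = 18*7 + 2
7 = 3*2 + 1
2 = 2*1 + 0
The gcd is 1. Working backward:
1 = 7 − 3·2
1 = −3·128 + 55·7
1 = 55·647 − 278·128
1 = −278·1422 + 611·647
1 = 611·6335 − 2722·1422
1 = −2722·52102 + 22387·6335
1 = 22387·214743 − 92270·52102
1 = −92270·911074 + 391467·214743
1 = 391467·2947965 − 1266671·911074
So 911074·(-1266671) ≡ 1 (mod 2947965), and -1266671 ≡ 1681294 (mod 2947965).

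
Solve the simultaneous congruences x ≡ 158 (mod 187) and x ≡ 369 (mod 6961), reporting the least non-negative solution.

Write x = 158 + 187·k. Then 187·k ≡ 369 − 158 ≡ 211 (mod 6961).
Need 187⁻¹ mod 6961. Extended Euclid on (6961, 187):
6961 = 37×187 + 42
187 = 4×42 + 19
42 = 2×19 + 4
19 = 4×4 + 3
4 = 1×3 + 1
3 = 3×1 + 0
Back-substitute:
1 = 4 − 3
1 = −19 + 5·4
1 = 5·42 − 11·19
1 = −11·187 + 49·42
1 = 49·6961 − 1824·187
187⁻¹ ≡ 5137 (mod 6961), so k ≡ 5137·211 ≡ 4952 (mod 6961).
x = 158 + 187·4952 = 926182.

926182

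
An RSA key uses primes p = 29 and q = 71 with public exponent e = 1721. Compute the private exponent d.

41

φ(n) = (p−1)(q−1) = 28·70 = 1960.
Need d with 1721·d ≡ 1 (mod 1960). Apply the extended Euclidean algorithm:
1960 = 1*1721 + 239
1721 = 7*239 + 48
239 = 4*48 + 47
48 = 1*47 + 1
47 = 47*1 + 0
Back-substitute:
1 = 48 − 47
1 = −239 + 5·48
1 = 5·1721 − 36·239
1 = −36·1960 + 41·1721
So 1721·41 ≡ 1 (mod 1960), hence d = 41.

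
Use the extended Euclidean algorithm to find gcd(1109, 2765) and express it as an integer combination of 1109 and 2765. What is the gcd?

Repeated division:
2765 = 2×1109 + 547
1109 = 2×547 + 15
547 = 36×15 + 7
15 = 2×7 + 1
7 = 7×1 + 0
gcd(1109, 2765) = 1.
Express as a combination:
1 = 15 − 2·7
1 = −2·547 + 73·15
1 = 73·1109 − 148·547
1 = −148·2765 + 369·1109
So 1 = (-148)·2765 + (369)·1109.

1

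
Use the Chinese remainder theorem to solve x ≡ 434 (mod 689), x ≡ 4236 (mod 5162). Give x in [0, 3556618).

Write x = 434 + 689·k. Then 689·k ≡ 4236 − 434 ≡ 3802 (mod 5162).
Need 689⁻¹ mod 5162. Extended Euclid on (5162, 689):
5162 = 7×689 + 339
689 = 2×339 + 11
339 = 30×11 + 9
11 = 1×9 + 2
9 = 4×2 + 1
2 = 2×1 + 0
Back-substitute:
1 = 9 − 4·2
1 = −4·11 + 5·9
1 = 5·339 − 154·11
1 = −154·689 + 313·339
1 = 313·5162 − 2345·689
689⁻¹ ≡ 2817 (mod 5162), so k ≡ 2817·3802 ≡ 4246 (mod 5162).
x = 434 + 689·4246 = 2925928.

2925928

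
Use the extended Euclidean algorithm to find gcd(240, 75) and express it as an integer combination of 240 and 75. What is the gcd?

15

Euclidean algorithm:
240 = 3*75 + 15
75 = 5*15 + 0
gcd(240, 75) = 15.
Working backward:
15 = 240 − 3·75
So 15 = (1)·240 + (-3)·75.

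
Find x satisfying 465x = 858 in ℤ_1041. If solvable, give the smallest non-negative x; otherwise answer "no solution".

First find gcd(465, 1041):
1041 = 2*465 + 111
465 = 4*111 + 21
111 = 5*21 + 6
21 = 3*6 + 3
6 = 2*3 + 0
gcd = 3 and 3 | 858, so solutions exist. Divide through by 3: 155x ≡ 286 (mod 347).
Now find 155⁻¹ mod 347:
347 = 2×155 + 37
155 = 4×37 + 7
37 = 5×7 + 2
7 = 3×2 + 1
2 = 2×1 + 0
Back-substitute:
1 = 7 − 3·2
1 = −3·37 + 16·7
1 = 16·155 − 67·37
1 = −67·347 + 150·155
So 155⁻¹ ≡ 150 (mod 347).
Then x ≡ 150·286 ≡ 219 (mod 347); the smallest non-negative solution is x = 219.

219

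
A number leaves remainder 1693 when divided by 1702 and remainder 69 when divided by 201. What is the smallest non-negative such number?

321669

Write x = 1693 + 1702·k. Then 1702·k ≡ 69 − 1693 ≡ 185 (mod 201).
Need 1702⁻¹ mod 201. Extended Euclid on (201, 94):
201 = 2*94 + 13
94 = 7*13 + 3
13 = 4*3 + 1
3 = 3*1 + 0
Back-substitute:
1 = 13 − 4·3
1 = −4·94 + 29·13
1 = 29·201 − 62·94
1702⁻¹ ≡ 139 (mod 201), so k ≡ 139·185 ≡ 188 (mod 201).
x = 1693 + 1702·188 = 321669.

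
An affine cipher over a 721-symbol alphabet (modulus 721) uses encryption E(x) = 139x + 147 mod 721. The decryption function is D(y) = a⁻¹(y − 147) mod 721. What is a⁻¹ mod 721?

Apply the Euclidean algorithm to 721 and 139:
721 = 5×139 + 26
139 = 5×26 + 9
26 = 2×9 + 8
9 = 1×8 + 1
8 = 8×1 + 0
The gcd is 1. Working backward:
1 = 9 − 8
1 = −26 + 3·9
1 = 3·139 − 16·26
1 = −16·721 + 83·139
So 139·83 ≡ 1 (mod 721).

83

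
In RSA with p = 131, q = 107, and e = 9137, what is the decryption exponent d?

10913

φ(n) = (p−1)(q−1) = 130·106 = 13780.
Need d with 9137·d ≡ 1 (mod 13780). Apply the extended Euclidean algorithm:
13780 = 1×9137 + 4643
9137 = 1×4643 + 4494
4643 = 1×4494 + 149
4494 = 30×149 + 24
149 = 6×24 + 5
24 = 4×5 + 4
5 = 1×4 + 1
4 = 4×1 + 0
Back-substitute:
1 = 5 − 4
1 = −24 + 5·5
1 = 5·149 − 31·24
1 = −31·4494 + 935·149
1 = 935·4643 − 966·4494
1 = −966·9137 + 1901·4643
1 = 1901·13780 − 2867·9137
So 9137·(-2867) ≡ 1 (mod 13780), hence d ≡ -2867 ≡ 10913 (mod 13780).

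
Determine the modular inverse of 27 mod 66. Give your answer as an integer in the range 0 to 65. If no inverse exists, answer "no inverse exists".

no inverse exists

Euclidean algorithm on 66, 27:
66 = 2·27 + 12
27 = 2·12 + 3
12 = 4·3 + 0
gcd(27, 66) = 3 ≠ 1, so 27 has no multiplicative inverse modulo 66.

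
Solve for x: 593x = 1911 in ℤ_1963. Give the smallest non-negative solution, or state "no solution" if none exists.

897

First find gcd(593, 1963):
1963 = 3·593 + 184
593 = 3·184 + 41
184 = 4·41 + 20
41 = 2·20 + 1
20 = 20·1 + 0
gcd = 1, so a unique solution mod 1963 exists.
Back-substitute for the Bézout coefficients:
1 = 41 − 2·20
1 = −2·184 + 9·41
1 = 9·593 − 29·184
1 = −29·1963 + 96·593
So 593·(96) ≡ 1 (mod 1963), giving 593⁻¹ ≡ 96.
x ≡ 593⁻¹·1911 ≡ 96·1911 ≡ 897 (mod 1963).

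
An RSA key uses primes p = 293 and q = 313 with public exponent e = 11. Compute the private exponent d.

φ(n) = (p−1)(q−1) = 292·312 = 91104.
Need d with 11·d ≡ 1 (mod 91104). Apply the extended Euclidean algorithm:
91104 = 8282·11 + 2
11 = 5·2 + 1
2 = 2·1 + 0
Back-substitute:
1 = 11 − 5·2
1 = −5·91104 + 41411·11
So 11·41411 ≡ 1 (mod 91104), hence d = 41411.

41411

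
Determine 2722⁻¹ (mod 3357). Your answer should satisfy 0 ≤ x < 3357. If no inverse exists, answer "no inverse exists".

Extended Euclidean algorithm:
3357 = 1·2722 + 635
2722 = 4·635 + 182
635 = 3·182 + 89
182 = 2·89 + 4
89 = 22·4 + 1
4 = 4·1 + 0
gcd = 1, so the inverse exists. Back-substitute:
1 = 89 − 22·4
1 = −22·182 + 45·89
1 = 45·635 − 157·182
1 = −157·2722 + 673·635
1 = 673·3357 − 830·2722
So 2722·(-830) ≡ 1 (mod 3357), and -830 ≡ 2527 (mod 3357).

2527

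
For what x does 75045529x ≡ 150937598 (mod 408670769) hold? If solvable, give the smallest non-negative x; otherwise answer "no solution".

no solution

gcd(75045529, 408670769):
408670769 = 5*75045529 + 33443124
75045529 = 2*33443124 + 8159281
33443124 = 4*8159281 + 806000
8159281 = 10*806000 + 99281
806000 = 8*99281 + 11752
99281 = 8*11752 + 5265
11752 = 2*5265 + 1222
5265 = 4*1222 + 377
1222 = 3*377 + 91
377 = 4*91 + 13
91 = 7*13 + 0
gcd = 13, but 13 ∤ 150937598, so the congruence has no solution.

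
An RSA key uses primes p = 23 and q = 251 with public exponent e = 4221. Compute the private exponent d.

φ(n) = (p−1)(q−1) = 22·250 = 5500.
Need d with 4221·d ≡ 1 (mod 5500). Apply the extended Euclidean algorithm:
5500 = 1*4221 + 1279
4221 = 3*1279 + 384
1279 = 3*384 + 127
384 = 3*127 + 3
127 = 42*3 + 1
3 = 3*1 + 0
Back-substitute:
1 = 127 − 42·3
1 = −42·384 + 127·127
1 = 127·1279 − 423·384
1 = −423·4221 + 1396·1279
1 = 1396·5500 − 1819·4221
So 4221·(-1819) ≡ 1 (mod 5500), hence d ≡ -1819 ≡ 3681 (mod 5500).

3681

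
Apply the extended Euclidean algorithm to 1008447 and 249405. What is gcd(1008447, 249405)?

Repeated division:
1008447 = 4·249405 + 10827
249405 = 23·10827 + 384
10827 = 28·384 + 75
384 = 5·75 + 9
75 = 8·9 + 3
9 = 3·3 + 0
gcd(1008447, 249405) = 3.
Working backward:
3 = 75 − 8·9
3 = −8·384 + 41·75
3 = 41·10827 − 1156·384
3 = −1156·249405 + 26629·10827
3 = 26629·1008447 − 107672·249405
So 3 = (26629)·1008447 + (-107672)·249405.

3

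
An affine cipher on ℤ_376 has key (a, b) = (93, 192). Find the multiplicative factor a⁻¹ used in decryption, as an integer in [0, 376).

93

Apply the Euclidean algorithm to 376 and 93:
376 = 4·93 + 4
93 = 23·4 + 1
4 = 4·1 + 0
Since gcd(93, 376) = 1, back-substitute to write 1 as a combination:
1 = 93 − 23·4
1 = −23·376 + 93·93
So 93·93 ≡ 1 (mod 376).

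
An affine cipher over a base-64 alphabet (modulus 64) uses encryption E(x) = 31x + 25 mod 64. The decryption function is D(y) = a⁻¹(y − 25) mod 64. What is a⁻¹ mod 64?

31

Extended Euclidean algorithm:
64 = 2·31 + 2
31 = 15·2 + 1
2 = 2·1 + 0
gcd = 1, so the inverse exists. Back-substitute:
1 = 31 − 15·2
1 = −15·64 + 31·31
So 31·31 ≡ 1 (mod 64).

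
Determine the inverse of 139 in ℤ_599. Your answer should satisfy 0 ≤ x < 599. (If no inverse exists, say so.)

181

Apply the Euclidean algorithm to 599 and 139:
599 = 4*139 + 43
139 = 3*43 + 10
43 = 4*10 + 3
10 = 3*3 + 1
3 = 3*1 + 0
The gcd is 1. Working backward:
1 = 10 − 3·3
1 = −3·43 + 13·10
1 = 13·139 − 42·43
1 = −42·599 + 181·139
So 139·181 ≡ 1 (mod 599).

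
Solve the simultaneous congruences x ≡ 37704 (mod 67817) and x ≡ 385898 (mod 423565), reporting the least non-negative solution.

Write x = 37704 + 67817·k. Then 67817·k ≡ 385898 − 37704 ≡ 348194 (mod 423565).
Need 67817⁻¹ mod 423565. Extended Euclid on (423565, 67817):
423565 = 6·67817 + 16663
67817 = 4·16663 + 1165
16663 = 14·1165 + 353
1165 = 3·353 + 106
353 = 3·106 + 35
106 = 3·35 + 1
35 = 35·1 + 0
Back-substitute:
1 = 106 − 3·35
1 = −3·353 + 10·106
1 = 10·1165 − 33·353
1 = −33·16663 + 472·1165
1 = 472·67817 − 1921·16663
1 = −1921·423565 + 11998·67817
67817⁻¹ ≡ 11998 (mod 423565), so k ≡ 11998·348194 ≡ 10017 (mod 423565).
x = 37704 + 67817·10017 = 679360593.

679360593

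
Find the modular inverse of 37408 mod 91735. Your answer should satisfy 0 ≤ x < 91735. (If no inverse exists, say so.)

Euclidean algorithm on 91735, 37408:
91735 = 2×37408 + 16919
37408 = 2×16919 + 3570
16919 = 4×3570 + 2639
3570 = 1×2639 + 931
2639 = 2×931 + 777
931 = 1×777 + 154
777 = 5×154 + 7
154 = 22×7 + 0
The gcd is 7, not 1, hence no inverse exists.

no inverse exists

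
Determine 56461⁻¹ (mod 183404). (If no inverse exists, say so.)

Extended Euclidean algorithm:
183404 = 3·56461 + 14021
56461 = 4·14021 + 377
14021 = 37·377 + 72
377 = 5·72 + 17
72 = 4·17 + 4
17 = 4·4 + 1
4 = 4·1 + 0
Since gcd(56461, 183404) = 1, back-substitute to write 1 as a combination:
1 = 17 − 4·4
1 = −4·72 + 17·17
1 = 17·377 − 89·72
1 = −89·14021 + 3310·377
1 = 3310·56461 − 13329·14021
1 = −13329·183404 + 43297·56461
So 56461·43297 ≡ 1 (mod 183404).

43297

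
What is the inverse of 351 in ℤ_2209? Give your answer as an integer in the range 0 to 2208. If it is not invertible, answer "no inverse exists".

579

Apply the Euclidean algorithm to 2209 and 351:
2209 = 6×351 + 103
351 = 3×103 + 42
103 = 2×42 + 19
42 = 2×19 + 4
19 = 4×4 + 3
4 = 1×3 + 1
3 = 3×1 + 0
Since gcd(351, 2209) = 1, back-substitute to write 1 as a combination:
1 = 4 − 3
1 = −19 + 5·4
1 = 5·42 − 11·19
1 = −11·103 + 27·42
1 = 27·351 − 92·103
1 = −92·2209 + 579·351
So 351·579 ≡ 1 (mod 2209).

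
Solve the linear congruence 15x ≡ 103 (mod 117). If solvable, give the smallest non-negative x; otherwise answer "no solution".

no solution

gcd(15, 117):
117 = 7×15 + 12
15 = 1×12 + 3
12 = 4×3 + 0
gcd = 3, but 3 ∤ 103, so the congruence has no solution.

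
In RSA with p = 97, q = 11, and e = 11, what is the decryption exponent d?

φ(n) = (p−1)(q−1) = 96·10 = 960.
Need d with 11·d ≡ 1 (mod 960). Apply the extended Euclidean algorithm:
960 = 87*11 + 3
11 = 3*3 + 2
3 = 1*2 + 1
2 = 2*1 + 0
Back-substitute:
1 = 3 − 2
1 = −11 + 4·3
1 = 4·960 − 349·11
So 11·(-349) ≡ 1 (mod 960), hence d ≡ -349 ≡ 611 (mod 960).

611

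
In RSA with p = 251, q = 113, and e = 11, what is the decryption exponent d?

5091

φ(n) = (p−1)(q−1) = 250·112 = 28000.
Need d with 11·d ≡ 1 (mod 28000). Apply the extended Euclidean algorithm:
28000 = 2545·11 + 5
11 = 2·5 + 1
5 = 5·1 + 0
Back-substitute:
1 = 11 − 2·5
1 = −2·28000 + 5091·11
So 11·5091 ≡ 1 (mod 28000), hence d = 5091.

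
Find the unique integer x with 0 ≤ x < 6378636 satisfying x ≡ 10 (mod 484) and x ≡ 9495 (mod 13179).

Write x = 10 + 484·k. Then 484·k ≡ 9495 − 10 ≡ 9485 (mod 13179).
Need 484⁻¹ mod 13179. Extended Euclid on (13179, 484):
13179 = 27·484 + 111
484 = 4·111 + 40
111 = 2·40 + 31
40 = 1·31 + 9
31 = 3·9 + 4
9 = 2·4 + 1
4 = 4·1 + 0
Back-substitute:
1 = 9 − 2·4
1 = −2·31 + 7·9
1 = 7·40 − 9·31
1 = −9·111 + 25·40
1 = 25·484 − 109·111
1 = −109·13179 + 2968·484
484⁻¹ ≡ 2968 (mod 13179), so k ≡ 2968·9485 ≡ 1136 (mod 13179).
x = 10 + 484·1136 = 549834.

549834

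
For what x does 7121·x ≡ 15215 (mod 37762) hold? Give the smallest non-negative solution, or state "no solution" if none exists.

665

First find gcd(7121, 37762):
37762 = 5*7121 + 2157
7121 = 3*2157 + 650
2157 = 3*650 + 207
650 = 3*207 + 29
207 = 7*29 + 4
29 = 7*4 + 1
4 = 4*1 + 0
gcd = 1, so a unique solution mod 37762 exists.
Back-substitute for the Bézout coefficients:
1 = 29 − 7·4
1 = −7·207 + 50·29
1 = 50·650 − 157·207
1 = −157·2157 + 521·650
1 = 521·7121 − 1720·2157
1 = −1720·37762 + 9121·7121
So 7121·(9121) ≡ 1 (mod 37762), giving 7121⁻¹ ≡ 9121.
x ≡ 7121⁻¹·15215 ≡ 9121·15215 ≡ 665 (mod 37762).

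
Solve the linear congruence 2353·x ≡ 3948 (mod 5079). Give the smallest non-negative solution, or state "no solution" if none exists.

First find gcd(2353, 5079):
5079 = 2·2353 + 373
2353 = 6·373 + 115
373 = 3·115 + 28
115 = 4·28 + 3
28 = 9·3 + 1
3 = 3·1 + 0
gcd = 1, so a unique solution mod 5079 exists.
Back-substitute for the Bézout coefficients:
1 = 28 − 9·3
1 = −9·115 + 37·28
1 = 37·373 − 120·115
1 = −120·2353 + 757·373
1 = 757·5079 − 1634·2353
So 2353·(-1634) ≡ 1 (mod 5079), giving 2353⁻¹ ≡ 3445.
x ≡ 2353⁻¹·3948 ≡ 3445·3948 ≡ 4377 (mod 5079).

4377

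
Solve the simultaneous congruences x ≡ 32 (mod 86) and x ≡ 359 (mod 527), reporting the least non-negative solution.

13534

Write x = 32 + 86·k. Then 86·k ≡ 359 − 32 ≡ 327 (mod 527).
Need 86⁻¹ mod 527. Extended Euclid on (527, 86):
527 = 6·86 + 11
86 = 7·11 + 9
11 = 1·9 + 2
9 = 4·2 + 1
2 = 2·1 + 0
Back-substitute:
1 = 9 − 4·2
1 = −4·11 + 5·9
1 = 5·86 − 39·11
1 = −39·527 + 239·86
86⁻¹ ≡ 239 (mod 527), so k ≡ 239·327 ≡ 157 (mod 527).
x = 32 + 86·157 = 13534.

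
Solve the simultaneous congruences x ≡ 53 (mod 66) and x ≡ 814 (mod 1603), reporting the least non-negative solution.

Write x = 53 + 66·k. Then 66·k ≡ 814 − 53 ≡ 761 (mod 1603).
Need 66⁻¹ mod 1603. Extended Euclid on (1603, 66):
1603 = 24*66 + 19
66 = 3*19 + 9
19 = 2*9 + 1
9 = 9*1 + 0
Back-substitute:
1 = 19 − 2·9
1 = −2·66 + 7·19
1 = 7·1603 − 170·66
66⁻¹ ≡ 1433 (mod 1603), so k ≡ 1433·761 ≡ 473 (mod 1603).
x = 53 + 66·473 = 31271.

31271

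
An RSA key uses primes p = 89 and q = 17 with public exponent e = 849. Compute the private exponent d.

φ(n) = (p−1)(q−1) = 88·16 = 1408.
Need d with 849·d ≡ 1 (mod 1408). Apply the extended Euclidean algorithm:
1408 = 1·849 + 559
849 = 1·559 + 290
559 = 1·290 + 269
290 = 1·269 + 21
269 = 12·21 + 17
21 = 1·17 + 4
17 = 4·4 + 1
4 = 4·1 + 0
Back-substitute:
1 = 17 − 4·4
1 = −4·21 + 5·17
1 = 5·269 − 64·21
1 = −64·290 + 69·269
1 = 69·559 − 133·290
1 = −133·849 + 202·559
1 = 202·1408 − 335·849
So 849·(-335) ≡ 1 (mod 1408), hence d ≡ -335 ≡ 1073 (mod 1408).

1073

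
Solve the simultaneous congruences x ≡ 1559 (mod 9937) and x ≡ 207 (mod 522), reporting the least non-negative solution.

Write x = 1559 + 9937·k. Then 9937·k ≡ 207 − 1559 ≡ 214 (mod 522).
Need 9937⁻¹ mod 522. Extended Euclid on (522, 19):
522 = 27×19 + 9
19 = 2×9 + 1
9 = 9×1 + 0
Back-substitute:
1 = 19 − 2·9
1 = −2·522 + 55·19
9937⁻¹ ≡ 55 (mod 522), so k ≡ 55·214 ≡ 286 (mod 522).
x = 1559 + 9937·286 = 2843541.

2843541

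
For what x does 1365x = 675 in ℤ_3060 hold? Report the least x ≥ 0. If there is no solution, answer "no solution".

First find gcd(1365, 3060):
3060 = 2*1365 + 330
1365 = 4*330 + 45
330 = 7*45 + 15
45 = 3*15 + 0
gcd = 15 and 15 | 675, so solutions exist. Divide through by 15: 91x ≡ 45 (mod 204).
Now find 91⁻¹ mod 204:
204 = 2×91 + 22
91 = 4×22 + 3
22 = 7×3 + 1
3 = 3×1 + 0
Back-substitute:
1 = 22 − 7·3
1 = −7·91 + 29·22
1 = 29·204 − 65·91
So 91·(-65) ≡ 1 (mod 204), i.e. 91⁻¹ ≡ 139.
Then x ≡ 139·45 ≡ 135 (mod 204); the smallest non-negative solution is x = 135.

135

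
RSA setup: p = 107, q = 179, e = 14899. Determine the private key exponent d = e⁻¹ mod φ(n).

φ(n) = (p−1)(q−1) = 106·178 = 18868.
Need d with 14899·d ≡ 1 (mod 18868). Apply the extended Euclidean algorithm:
18868 = 1×14899 + 3969
14899 = 3×3969 + 2992
3969 = 1×2992 + 977
2992 = 3×977 + 61
977 = 16×61 + 1
61 = 61×1 + 0
Back-substitute:
1 = 977 − 16·61
1 = −16·2992 + 49·977
1 = 49·3969 − 65·2992
1 = −65·14899 + 244·3969
1 = 244·18868 − 309·14899
So 14899·(-309) ≡ 1 (mod 18868), hence d ≡ -309 ≡ 18559 (mod 18868).

18559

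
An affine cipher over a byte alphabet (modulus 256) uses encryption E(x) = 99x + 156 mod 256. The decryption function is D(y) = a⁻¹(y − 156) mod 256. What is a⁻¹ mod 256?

75

gcd(256, 99) by repeated division:
256 = 2*99 + 58
99 = 1*58 + 41
58 = 1*41 + 17
41 = 2*17 + 7
17 = 2*7 + 3
7 = 2*3 + 1
3 = 3*1 + 0
Since gcd(99, 256) = 1, back-substitute to write 1 as a combination:
1 = 7 − 2·3
1 = −2·17 + 5·7
1 = 5·41 − 12·17
1 = −12·58 + 17·41
1 = 17·99 − 29·58
1 = −29·256 + 75·99
So 99·75 ≡ 1 (mod 256).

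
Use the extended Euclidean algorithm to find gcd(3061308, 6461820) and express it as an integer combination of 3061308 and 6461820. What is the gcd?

12

Repeated division:
6461820 = 2*3061308 + 339204
3061308 = 9*339204 + 8472
339204 = 40*8472 + 324
8472 = 26*324 + 48
324 = 6*48 + 36
48 = 1*36 + 12
36 = 3*12 + 0
gcd(3061308, 6461820) = 12.
Working backward:
12 = 48 − 36
12 = −324 + 7·48
12 = 7·8472 − 183·324
12 = −183·339204 + 7327·8472
12 = 7327·3061308 − 66126·339204
12 = −66126·6461820 + 139579·3061308
So 12 = (-66126)·6461820 + (139579)·3061308.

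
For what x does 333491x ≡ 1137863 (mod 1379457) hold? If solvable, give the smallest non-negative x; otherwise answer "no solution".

First find gcd(333491, 1379457):
1379457 = 4×333491 + 45493
333491 = 7×45493 + 15040
45493 = 3×15040 + 373
15040 = 40×373 + 120
373 = 3×120 + 13
120 = 9×13 + 3
13 = 4×3 + 1
3 = 3×1 + 0
gcd = 1, so a unique solution mod 1379457 exists.
Back-substitute for the Bézout coefficients:
1 = 13 − 4·3
1 = −4·120 + 37·13
1 = 37·373 − 115·120
1 = −115·15040 + 4637·373
1 = 4637·45493 − 14026·15040
1 = −14026·333491 + 102819·45493
1 = 102819·1379457 − 425302·333491
So 333491·(-425302) ≡ 1 (mod 1379457), giving 333491⁻¹ ≡ 954155.
x ≡ 333491⁻¹·1137863 ≡ 954155·1137863 ≡ 177286 (mod 1379457).

177286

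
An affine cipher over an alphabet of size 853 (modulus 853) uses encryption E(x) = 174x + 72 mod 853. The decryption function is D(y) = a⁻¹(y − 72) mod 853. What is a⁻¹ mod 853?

201

gcd(853, 174) by repeated division:
853 = 4*174 + 157
174 = 1*157 + 17
157 = 9*17 + 4
17 = 4*4 + 1
4 = 4*1 + 0
The gcd is 1. Working backward:
1 = 17 − 4·4
1 = −4·157 + 37·17
1 = 37·174 − 41·157
1 = −41·853 + 201·174
So 174·201 ≡ 1 (mod 853).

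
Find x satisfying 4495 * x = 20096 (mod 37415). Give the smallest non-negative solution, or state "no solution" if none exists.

gcd(4495, 37415):
37415 = 8*4495 + 1455
4495 = 3*1455 + 130
1455 = 11*130 + 25
130 = 5*25 + 5
25 = 5*5 + 0
gcd = 5, but 5 ∤ 20096, so the congruence has no solution.

no solution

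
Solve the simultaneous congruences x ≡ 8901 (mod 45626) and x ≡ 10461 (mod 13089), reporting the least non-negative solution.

Write x = 8901 + 45626·k. Then 45626·k ≡ 10461 − 8901 ≡ 1560 (mod 13089).
Need 45626⁻¹ mod 13089. Extended Euclid on (13089, 6359):
13089 = 2*6359 + 371
6359 = 17*371 + 52
371 = 7*52 + 7
52 = 7*7 + 3
7 = 2*3 + 1
3 = 3*1 + 0
Back-substitute:
1 = 7 − 2·3
1 = −2·52 + 15·7
1 = 15·371 − 107·52
1 = −107·6359 + 1834·371
1 = 1834·13089 − 3775·6359
45626⁻¹ ≡ 9314 (mod 13089), so k ≡ 9314·1560 ≡ 1050 (mod 13089).
x = 8901 + 45626·1050 = 47916201.

47916201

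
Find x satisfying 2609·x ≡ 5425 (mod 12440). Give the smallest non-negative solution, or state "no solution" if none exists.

First find gcd(2609, 12440):
12440 = 4*2609 + 2004
2609 = 1*2004 + 605
2004 = 3*605 + 189
605 = 3*189 + 38
189 = 4*38 + 37
38 = 1*37 + 1
37 = 37*1 + 0
gcd = 1, so a unique solution mod 12440 exists.
Back-substitute for the Bézout coefficients:
1 = 38 − 37
1 = −189 + 5·38
1 = 5·605 − 16·189
1 = −16·2004 + 53·605
1 = 53·2609 − 69·2004
1 = −69·12440 + 329·2609
So 2609·(329) ≡ 1 (mod 12440), giving 2609⁻¹ ≡ 329.
x ≡ 2609⁻¹·5425 ≡ 329·5425 ≡ 5905 (mod 12440).

5905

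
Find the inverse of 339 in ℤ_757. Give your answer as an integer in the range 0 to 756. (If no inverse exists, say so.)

Extended Euclidean algorithm:
757 = 2×339 + 79
339 = 4×79 + 23
79 = 3×23 + 10
23 = 2×10 + 3
10 = 3×3 + 1
3 = 3×1 + 0
The gcd is 1. Working backward:
1 = 10 − 3·3
1 = −3·23 + 7·10
1 = 7·79 − 24·23
1 = −24·339 + 103·79
1 = 103·757 − 230·339
Hence 339⁻¹ ≡ -230 ≡ 527 (mod 757).

527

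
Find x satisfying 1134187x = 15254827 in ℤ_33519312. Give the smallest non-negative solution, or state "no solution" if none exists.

First find gcd(1134187, 33519312):
33519312 = 29·1134187 + 627889
1134187 = 1·627889 + 506298
627889 = 1·506298 + 121591
506298 = 4·121591 + 19934
121591 = 6·19934 + 1987
19934 = 10·1987 + 64
1987 = 31·64 + 3
64 = 21·3 + 1
3 = 3·1 + 0
gcd = 1, so a unique solution mod 33519312 exists.
Back-substitute for the Bézout coefficients:
1 = 64 − 21·3
1 = −21·1987 + 652·64
1 = 652·19934 − 6541·1987
1 = −6541·121591 + 39898·19934
1 = 39898·506298 − 166133·121591
1 = −166133·627889 + 206031·506298
1 = 206031·1134187 − 372164·627889
1 = −372164·33519312 + 10998787·1134187
So 1134187·(10998787) ≡ 1 (mod 33519312), giving 1134187⁻¹ ≡ 10998787.
x ≡ 1134187⁻¹·15254827 ≡ 10998787·15254827 ≡ 23073841 (mod 33519312).

23073841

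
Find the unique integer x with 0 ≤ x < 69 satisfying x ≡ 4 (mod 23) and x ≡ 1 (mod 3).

Write x = 4 + 23·k. Then 23·k ≡ 1 − 4 ≡ 0 (mod 3).
Need 23⁻¹ mod 3. Extended Euclid on (3, 2):
3 = 1·2 + 1
2 = 2·1 + 0
Back-substitute:
1 = 3 − 2
23⁻¹ ≡ 2 (mod 3), so k ≡ 2·0 ≡ 0 (mod 3).
x = 4 + 23·0 = 4.

4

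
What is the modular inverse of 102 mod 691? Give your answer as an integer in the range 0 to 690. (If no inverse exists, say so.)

gcd(691, 102) by repeated division:
691 = 6*102 + 79
102 = 1*79 + 23
79 = 3*23 + 10
23 = 2*10 + 3
10 = 3*3 + 1
3 = 3*1 + 0
gcd = 1, so the inverse exists. Back-substitute:
1 = 10 − 3·3
1 = −3·23 + 7·10
1 = 7·79 − 24·23
1 = −24·102 + 31·79
1 = 31·691 − 210·102
Thus 102·(-210) ≡ 1 (mod 691); reducing, -210 mod 691 = 481.

481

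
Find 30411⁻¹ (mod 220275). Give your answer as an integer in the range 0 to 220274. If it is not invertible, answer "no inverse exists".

no inverse exists

Compute gcd(30411, 220275):
220275 = 7*30411 + 7398
30411 = 4*7398 + 819
7398 = 9*819 + 27
819 = 30*27 + 9
27 = 3*9 + 0
Since gcd = 9 > 1, 30411 is not a unit mod 220275.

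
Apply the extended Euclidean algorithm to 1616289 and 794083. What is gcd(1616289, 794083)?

Apply Euclid's algorithm to 1616289 and 794083:
1616289 = 2·794083 + 28123
794083 = 28·28123 + 6639
28123 = 4·6639 + 1567
6639 = 4·1567 + 371
1567 = 4·371 + 83
371 = 4·83 + 39
83 = 2·39 + 5
39 = 7·5 + 4
5 = 1·4 + 1
4 = 4·1 + 0
gcd(1616289, 794083) = 1.
Express as a combination:
1 = 5 − 4
1 = −39 + 8·5
1 = 8·83 − 17·39
1 = −17·371 + 76·83
1 = 76·1567 − 321·371
1 = −321·6639 + 1360·1567
1 = 1360·28123 − 5761·6639
1 = −5761·794083 + 162668·28123
1 = 162668·1616289 − 331097·794083
So 1 = (162668)·1616289 + (-331097)·794083.

1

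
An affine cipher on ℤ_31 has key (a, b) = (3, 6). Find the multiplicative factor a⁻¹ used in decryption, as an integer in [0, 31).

21

Apply the Euclidean algorithm to 31 and 3:
31 = 10·3 + 1
3 = 3·1 + 0
Since gcd(3, 31) = 1, back-substitute to write 1 as a combination:
1 = 31 − 10·3
So 3·(-10) ≡ 1 (mod 31), and -10 ≡ 21 (mod 31).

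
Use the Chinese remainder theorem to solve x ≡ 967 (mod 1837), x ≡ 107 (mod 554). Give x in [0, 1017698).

515327

Write x = 967 + 1837·k. Then 1837·k ≡ 107 − 967 ≡ 248 (mod 554).
Need 1837⁻¹ mod 554. Extended Euclid on (554, 175):
554 = 3×175 + 29
175 = 6×29 + 1
29 = 29×1 + 0
Back-substitute:
1 = 175 − 6·29
1 = −6·554 + 19·175
1837⁻¹ ≡ 19 (mod 554), so k ≡ 19·248 ≡ 280 (mod 554).
x = 967 + 1837·280 = 515327.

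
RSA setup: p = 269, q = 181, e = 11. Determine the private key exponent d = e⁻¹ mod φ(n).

φ(n) = (p−1)(q−1) = 268·180 = 48240.
Need d with 11·d ≡ 1 (mod 48240). Apply the extended Euclidean algorithm:
48240 = 4385·11 + 5
11 = 2·5 + 1
5 = 5·1 + 0
Back-substitute:
1 = 11 − 2·5
1 = −2·48240 + 8771·11
So 11·8771 ≡ 1 (mod 48240), hence d = 8771.

8771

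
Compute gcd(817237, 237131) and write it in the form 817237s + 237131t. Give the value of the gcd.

Repeated division:
817237 = 3*237131 + 105844
237131 = 2*105844 + 25443
105844 = 4*25443 + 4072
25443 = 6*4072 + 1011
4072 = 4*1011 + 28
1011 = 36*28 + 3
28 = 9*3 + 1
3 = 3*1 + 0
gcd(817237, 237131) = 1.
Back-substituting:
1 = 28 − 9·3
1 = −9·1011 + 325·28
1 = 325·4072 − 1309·1011
1 = −1309·25443 + 8179·4072
1 = 8179·105844 − 34025·25443
1 = −34025·237131 + 76229·105844
1 = 76229·817237 − 262712·237131
So 1 = (76229)·817237 + (-262712)·237131.

1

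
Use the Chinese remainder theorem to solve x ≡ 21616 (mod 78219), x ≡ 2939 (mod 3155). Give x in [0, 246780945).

Write x = 21616 + 78219·k. Then 78219·k ≡ 2939 − 21616 ≡ 253 (mod 3155).
Need 78219⁻¹ mod 3155. Extended Euclid on (3155, 2499):
3155 = 1·2499 + 656
2499 = 3·656 + 531
656 = 1·531 + 125
531 = 4·125 + 31
125 = 4·31 + 1
31 = 31·1 + 0
Back-substitute:
1 = 125 − 4·31
1 = −4·531 + 17·125
1 = 17·656 − 21·531
1 = −21·2499 + 80·656
1 = 80·3155 − 101·2499
78219⁻¹ ≡ 3054 (mod 3155), so k ≡ 3054·253 ≡ 2842 (mod 3155).
x = 21616 + 78219·2842 = 222320014.

222320014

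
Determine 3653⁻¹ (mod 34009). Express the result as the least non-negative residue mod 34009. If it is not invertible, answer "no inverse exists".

5558

Run Euclid on (34009, 3653):
34009 = 9×3653 + 1132
3653 = 3×1132 + 257
1132 = 4×257 + 104
257 = 2×104 + 49
104 = 2×49 + 6
49 = 8×6 + 1
6 = 6×1 + 0
The gcd is 1. Working backward:
1 = 49 − 8·6
1 = −8·104 + 17·49
1 = 17·257 − 42·104
1 = −42·1132 + 185·257
1 = 185·3653 − 597·1132
1 = −597·34009 + 5558·3653
So 3653·5558 ≡ 1 (mod 34009).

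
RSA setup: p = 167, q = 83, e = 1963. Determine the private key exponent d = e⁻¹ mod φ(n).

φ(n) = (p−1)(q−1) = 166·82 = 13612.
Need d with 1963·d ≡ 1 (mod 13612). Apply the extended Euclidean algorithm:
13612 = 6×1963 + 1834
1963 = 1×1834 + 129
1834 = 14×129 + 28
129 = 4×28 + 17
28 = 1×17 + 11
17 = 1×11 + 6
11 = 1×6 + 5
6 = 1×5 + 1
5 = 5×1 + 0
Back-substitute:
1 = 6 − 5
1 = −11 + 2·6
1 = 2·17 − 3·11
1 = −3·28 + 5·17
1 = 5·129 − 23·28
1 = −23·1834 + 327·129
1 = 327·1963 − 350·1834
1 = −350·13612 + 2427·1963
So 1963·2427 ≡ 1 (mod 13612), hence d = 2427.

2427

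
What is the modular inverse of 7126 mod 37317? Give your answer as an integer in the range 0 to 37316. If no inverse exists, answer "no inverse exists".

Compute gcd(7126, 37317):
37317 = 5·7126 + 1687
7126 = 4·1687 + 378
1687 = 4·378 + 175
378 = 2·175 + 28
175 = 6·28 + 7
28 = 4·7 + 0
gcd(7126, 37317) = 7 ≠ 1, so 7126 has no multiplicative inverse modulo 37317.

no inverse exists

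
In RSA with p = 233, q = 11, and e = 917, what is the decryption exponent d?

φ(n) = (p−1)(q−1) = 232·10 = 2320.
Need d with 917·d ≡ 1 (mod 2320). Apply the extended Euclidean algorithm:
2320 = 2*917 + 486
917 = 1*486 + 431
486 = 1*431 + 55
431 = 7*55 + 46
55 = 1*46 + 9
46 = 5*9 + 1
9 = 9*1 + 0
Back-substitute:
1 = 46 − 5·9
1 = −5·55 + 6·46
1 = 6·431 − 47·55
1 = −47·486 + 53·431
1 = 53·917 − 100·486
1 = −100·2320 + 253·917
So 917·253 ≡ 1 (mod 2320), hence d = 253.

253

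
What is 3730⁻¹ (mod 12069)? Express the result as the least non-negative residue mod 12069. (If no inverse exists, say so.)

Run Euclid on (12069, 3730):
12069 = 3·3730 + 879
3730 = 4·879 + 214
879 = 4·214 + 23
214 = 9·23 + 7
23 = 3·7 + 2
7 = 3·2 + 1
2 = 2·1 + 0
Since gcd(3730, 12069) = 1, back-substitute to write 1 as a combination:
1 = 7 − 3·2
1 = −3·23 + 10·7
1 = 10·214 − 93·23
1 = −93·879 + 382·214
1 = 382·3730 − 1621·879
1 = −1621·12069 + 5245·3730
So 3730·5245 ≡ 1 (mod 12069).

5245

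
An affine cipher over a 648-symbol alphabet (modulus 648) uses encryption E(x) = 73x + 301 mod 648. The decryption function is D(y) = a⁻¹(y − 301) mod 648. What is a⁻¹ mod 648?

Extended Euclidean algorithm:
648 = 8·73 + 64
73 = 1·64 + 9
64 = 7·9 + 1
9 = 9·1 + 0
Since gcd(73, 648) = 1, back-substitute to write 1 as a combination:
1 = 64 − 7·9
1 = −7·73 + 8·64
1 = 8·648 − 71·73
Hence 73⁻¹ ≡ -71 ≡ 577 (mod 648).

577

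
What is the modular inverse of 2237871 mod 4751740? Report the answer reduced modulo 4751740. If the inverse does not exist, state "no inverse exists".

4476051

gcd(4751740, 2237871) by repeated division:
4751740 = 2*2237871 + 275998
2237871 = 8*275998 + 29887
275998 = 9*29887 + 7015
29887 = 4*7015 + 1827
7015 = 3*1827 + 1534
1827 = 1*1534 + 293
1534 = 5*293 + 69
293 = 4*69 + 17
69 = 4*17 + 1
17 = 17*1 + 0
The gcd is 1. Working backward:
1 = 69 − 4·17
1 = −4·293 + 17·69
1 = 17·1534 − 89·293
1 = −89·1827 + 106·1534
1 = 106·7015 − 407·1827
1 = −407·29887 + 1734·7015
1 = 1734·275998 − 16013·29887
1 = −16013·2237871 + 129838·275998
1 = 129838·4751740 − 275689·2237871
Thus 2237871·(-275689) ≡ 1 (mod 4751740); reducing, -275689 mod 4751740 = 4476051.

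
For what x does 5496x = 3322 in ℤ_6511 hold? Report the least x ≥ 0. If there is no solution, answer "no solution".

202

First find gcd(5496, 6511):
6511 = 1·5496 + 1015
5496 = 5·1015 + 421
1015 = 2·421 + 173
421 = 2·173 + 75
173 = 2·75 + 23
75 = 3·23 + 6
23 = 3·6 + 5
6 = 1·5 + 1
5 = 5·1 + 0
gcd = 1, so a unique solution mod 6511 exists.
Back-substitute for the Bézout coefficients:
1 = 6 − 5
1 = −23 + 4·6
1 = 4·75 − 13·23
1 = −13·173 + 30·75
1 = 30·421 − 73·173
1 = −73·1015 + 176·421
1 = 176·5496 − 953·1015
1 = −953·6511 + 1129·5496
So 5496·(1129) ≡ 1 (mod 6511), giving 5496⁻¹ ≡ 1129.
x ≡ 5496⁻¹·3322 ≡ 1129·3322 ≡ 202 (mod 6511).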